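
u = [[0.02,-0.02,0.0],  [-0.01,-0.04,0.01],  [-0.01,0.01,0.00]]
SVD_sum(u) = [[0.0, -0.02, 0.00], [0.0, -0.04, 0.01], [-0.00, 0.01, -0.00]] + [[0.02, 0.00, -0.0], [-0.01, -0.00, 0.0], [-0.01, -0.00, 0.00]] + [[-0.00, -0.00, -0.0], [0.00, 0.00, 0.00], [-0.0, -0.0, -0.0]]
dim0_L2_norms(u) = [0.02, 0.05, 0.01]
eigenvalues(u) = [0.02, -0.0, -0.04]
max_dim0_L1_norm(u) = 0.07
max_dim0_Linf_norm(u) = 0.04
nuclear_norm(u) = 0.07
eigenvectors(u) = [[-0.88, 0.19, -0.29], [0.2, 0.19, -0.95], [0.44, 0.96, 0.15]]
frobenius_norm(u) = 0.05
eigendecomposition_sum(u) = [[0.02, -0.01, -0.00], [-0.0, 0.00, 0.0], [-0.01, 0.0, 0.0]] + [[-0.0, -0.00, -0.0], [-0.0, -0.00, -0.0], [-0.0, -0.0, -0.0]] + [[-0.0,-0.01,0.0], [-0.00,-0.04,0.01], [0.0,0.01,-0.0]]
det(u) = 0.00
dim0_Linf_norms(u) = [0.02, 0.04, 0.01]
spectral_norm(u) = 0.05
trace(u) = -0.02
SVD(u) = [[-0.44,0.78,0.45], [-0.87,-0.49,-0.0], [0.22,-0.39,0.89]] @ diag([0.046701445026794026, 0.024879208838090777, 1.2211685228977664e-18]) @ [[-0.05, 0.98, -0.19], [0.98, 0.01, -0.2], [-0.19, -0.19, -0.96]]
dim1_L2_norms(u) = [0.03, 0.04, 0.01]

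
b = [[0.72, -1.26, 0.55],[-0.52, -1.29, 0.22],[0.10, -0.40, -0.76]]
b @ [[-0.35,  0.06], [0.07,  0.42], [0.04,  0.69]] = [[-0.32, -0.11], [0.10, -0.42], [-0.09, -0.69]]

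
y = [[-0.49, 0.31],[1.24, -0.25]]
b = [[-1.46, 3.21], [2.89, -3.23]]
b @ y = [[4.7,  -1.26], [-5.42,  1.7]]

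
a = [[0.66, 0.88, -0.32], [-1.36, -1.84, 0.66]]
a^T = [[0.66, -1.36], [0.88, -1.84], [-0.32, 0.66]]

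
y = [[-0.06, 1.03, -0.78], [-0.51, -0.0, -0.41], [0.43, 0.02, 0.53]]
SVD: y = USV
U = [[-0.89, 0.45, 0.03], [-0.30, -0.64, 0.71], [0.34, 0.62, 0.7]]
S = [1.4, 0.78, 0.1]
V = [[0.25, -0.65, 0.71], [0.73, 0.62, 0.30], [-0.64, 0.44, 0.63]]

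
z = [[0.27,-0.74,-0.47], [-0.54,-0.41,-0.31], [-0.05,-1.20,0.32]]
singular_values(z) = [1.47, 0.65, 0.6]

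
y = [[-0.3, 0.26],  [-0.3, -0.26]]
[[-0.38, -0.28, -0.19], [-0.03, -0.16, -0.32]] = y @ [[0.67,0.73,0.85], [-0.67,-0.23,0.24]]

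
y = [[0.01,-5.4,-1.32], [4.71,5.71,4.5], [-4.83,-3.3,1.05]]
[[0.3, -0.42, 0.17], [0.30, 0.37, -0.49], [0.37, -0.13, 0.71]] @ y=[[-2.8, -4.58, -2.11], [4.11, 2.11, 0.75], [-4.04, -5.08, -0.33]]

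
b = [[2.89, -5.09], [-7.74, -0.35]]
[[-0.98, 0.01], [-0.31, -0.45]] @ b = [[-2.91, 4.98], [2.59, 1.74]]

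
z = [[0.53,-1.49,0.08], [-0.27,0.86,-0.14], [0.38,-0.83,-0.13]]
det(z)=0.003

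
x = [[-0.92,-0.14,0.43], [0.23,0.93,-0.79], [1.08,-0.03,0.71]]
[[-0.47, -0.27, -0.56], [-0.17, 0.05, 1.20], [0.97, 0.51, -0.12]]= x @ [[0.68, 0.36, 0.25], [-0.07, 0.12, 0.79], [0.33, 0.18, -0.52]]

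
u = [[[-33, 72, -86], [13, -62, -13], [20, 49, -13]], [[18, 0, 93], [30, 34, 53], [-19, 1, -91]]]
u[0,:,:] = [[-33, 72, -86], [13, -62, -13], [20, 49, -13]]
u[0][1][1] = -62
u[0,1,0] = 13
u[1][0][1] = 0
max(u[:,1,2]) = 53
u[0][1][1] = -62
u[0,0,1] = 72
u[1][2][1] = 1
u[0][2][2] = -13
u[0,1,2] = -13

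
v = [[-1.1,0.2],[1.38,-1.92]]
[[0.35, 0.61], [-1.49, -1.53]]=v @ [[-0.2,-0.47],[0.63,0.46]]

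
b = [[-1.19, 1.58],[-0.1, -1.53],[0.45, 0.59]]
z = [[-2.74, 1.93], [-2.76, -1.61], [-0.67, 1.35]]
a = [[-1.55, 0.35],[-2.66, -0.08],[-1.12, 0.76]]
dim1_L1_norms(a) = [1.9, 2.74, 1.88]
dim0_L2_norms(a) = [3.28, 0.84]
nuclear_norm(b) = 3.44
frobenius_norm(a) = 3.38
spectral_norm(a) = 3.30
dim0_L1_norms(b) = [1.74, 3.7]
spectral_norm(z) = 4.00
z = b + a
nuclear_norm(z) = 6.78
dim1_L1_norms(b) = [2.77, 1.63, 1.04]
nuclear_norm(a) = 4.05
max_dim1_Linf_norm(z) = 2.76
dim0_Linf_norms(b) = [1.19, 1.58]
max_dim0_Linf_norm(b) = 1.58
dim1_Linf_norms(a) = [1.55, 2.66, 1.12]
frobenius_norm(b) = 2.61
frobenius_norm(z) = 4.87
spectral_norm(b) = 2.39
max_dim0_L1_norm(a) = 5.33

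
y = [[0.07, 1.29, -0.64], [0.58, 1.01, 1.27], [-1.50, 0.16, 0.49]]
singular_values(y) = [1.8, 1.58, 1.34]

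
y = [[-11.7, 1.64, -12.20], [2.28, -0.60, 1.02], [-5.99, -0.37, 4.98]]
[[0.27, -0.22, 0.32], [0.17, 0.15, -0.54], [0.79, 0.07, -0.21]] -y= [[11.97, -1.86, 12.52], [-2.11, 0.75, -1.56], [6.78, 0.44, -5.19]]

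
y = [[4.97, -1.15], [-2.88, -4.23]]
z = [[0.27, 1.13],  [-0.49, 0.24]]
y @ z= [[1.91, 5.34],[1.30, -4.27]]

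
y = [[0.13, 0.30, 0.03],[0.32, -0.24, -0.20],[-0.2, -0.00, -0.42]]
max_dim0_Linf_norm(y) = 0.42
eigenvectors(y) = [[0.81+0.00j, (-0.38-0.06j), (-0.38+0.06j)], [0.54+0.00j, (0.72+0j), 0.72-0.00j], [(-0.22+0j), (0.06-0.57j), (0.06+0.57j)]]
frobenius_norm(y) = 0.72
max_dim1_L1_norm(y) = 0.76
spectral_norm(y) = 0.50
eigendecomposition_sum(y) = [[(0.23+0j), 0.12+0.00j, (-0.02+0j)], [(0.15+0j), 0.08+0.00j, -0.02+0.00j], [-0.06+0.00j, (-0.03+0j), 0.01+0.00j]] + [[(-0.05+0.04j), 0.09-0.01j, (0.03+0.14j)],[(0.08-0.1j), -0.16+0.04j, (-0.09-0.26j)],[(-0.07-0.07j), (0.02+0.13j), (-0.21+0.05j)]] + [[-0.05-0.04j, (0.09+0.01j), 0.03-0.14j], [0.08+0.10j, (-0.16-0.04j), (-0.09+0.26j)], [(-0.07+0.07j), (0.02-0.13j), (-0.21-0.05j)]]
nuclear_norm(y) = 1.23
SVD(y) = [[-0.35, -0.06, -0.94], [0.56, 0.79, -0.26], [0.75, -0.62, -0.24]] @ diag([0.49933330629941824, 0.4325680053946493, 0.29622823958729205]) @ [[-0.03, -0.48, -0.88], [0.85, -0.48, 0.23], [-0.53, -0.74, 0.42]]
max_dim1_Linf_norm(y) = 0.42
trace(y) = -0.53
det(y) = 0.06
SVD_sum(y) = [[0.01, 0.08, 0.15],[-0.01, -0.13, -0.25],[-0.01, -0.18, -0.33]] + [[-0.02,  0.01,  -0.01], [0.29,  -0.16,  0.08], [-0.23,  0.13,  -0.06]] + [[0.15,0.20,-0.12],[0.04,0.06,-0.03],[0.04,0.05,-0.03]]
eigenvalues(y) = [(0.32+0j), (-0.43+0.13j), (-0.43-0.13j)]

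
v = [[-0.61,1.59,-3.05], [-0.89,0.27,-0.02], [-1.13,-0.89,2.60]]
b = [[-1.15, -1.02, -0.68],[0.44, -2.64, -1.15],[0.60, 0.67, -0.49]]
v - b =[[0.54, 2.61, -2.37],  [-1.33, 2.91, 1.13],  [-1.73, -1.56, 3.09]]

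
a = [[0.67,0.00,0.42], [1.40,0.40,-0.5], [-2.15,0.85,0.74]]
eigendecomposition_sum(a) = [[0.20+0.38j, -0.10-0.12j, (0.15-0.15j)],[0.34-0.71j, -0.07+0.28j, (-0.39-0.06j)],[(-1.14+0.37j), (0.38-0.23j), 0.35+0.50j]] + [[0.20-0.38j, -0.10+0.12j, (0.15+0.15j)], [(0.34+0.71j), -0.07-0.28j, -0.39+0.06j], [(-1.14-0.37j), 0.38+0.23j, 0.35-0.50j]] + [[(0.27+0j),  0.21-0.00j,  0.11+0.00j], [0.71+0.00j,  0.53-0.00j,  0.29+0.00j], [(0.12+0j),  0.09-0.00j,  (0.05+0j)]]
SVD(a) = [[-0.18, -0.24, 0.95],[-0.49, -0.82, -0.3],[0.85, -0.52, 0.03]] @ diag([2.8093805838941974, 0.7966183235082595, 0.6005663839153705]) @ [[-0.94, 0.19, 0.28], [-0.22, -0.97, -0.10], [0.26, -0.16, 0.95]]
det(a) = 1.34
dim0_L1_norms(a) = [4.22, 1.25, 1.66]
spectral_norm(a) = 2.81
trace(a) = 1.81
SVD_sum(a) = [[0.48, -0.1, -0.15], [1.30, -0.26, -0.39], [-2.25, 0.45, 0.68]] + [[0.04, 0.19, 0.02], [0.15, 0.63, 0.07], [0.09, 0.40, 0.04]] + [[0.15, -0.09, 0.55],[-0.05, 0.03, -0.17],[0.00, -0.00, 0.02]]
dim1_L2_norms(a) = [0.79, 1.54, 2.43]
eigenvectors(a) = [[0.05+0.28j, (0.05-0.28j), 0.36+0.00j],[0.37-0.38j, 0.37+0.38j, 0.92+0.00j],[(-0.8+0j), (-0.8-0j), 0.16+0.00j]]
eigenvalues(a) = [(0.48+1.16j), (0.48-1.16j), (0.86+0j)]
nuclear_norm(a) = 4.21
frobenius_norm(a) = 2.98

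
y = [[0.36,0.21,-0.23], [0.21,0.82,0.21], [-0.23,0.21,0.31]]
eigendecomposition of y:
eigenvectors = [[0.64,-0.73,0.26],[-0.34,0.04,0.94],[0.69,0.68,0.22]]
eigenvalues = [-0.0, 0.57, 0.93]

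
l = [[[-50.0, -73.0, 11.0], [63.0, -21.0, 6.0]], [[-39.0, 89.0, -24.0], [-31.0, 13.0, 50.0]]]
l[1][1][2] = 50.0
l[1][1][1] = 13.0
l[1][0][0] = -39.0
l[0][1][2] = 6.0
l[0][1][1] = -21.0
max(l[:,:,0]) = 63.0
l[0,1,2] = 6.0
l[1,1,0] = -31.0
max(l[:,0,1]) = 89.0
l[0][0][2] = 11.0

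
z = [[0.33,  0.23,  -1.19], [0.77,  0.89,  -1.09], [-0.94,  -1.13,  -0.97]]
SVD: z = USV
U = [[-0.53, -0.38, 0.76], [-0.8, -0.06, -0.59], [0.27, -0.92, -0.27]]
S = [1.99, 1.82, 0.07]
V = [[-0.53,-0.58,0.62], [0.38,0.49,0.78], [0.76,-0.65,0.04]]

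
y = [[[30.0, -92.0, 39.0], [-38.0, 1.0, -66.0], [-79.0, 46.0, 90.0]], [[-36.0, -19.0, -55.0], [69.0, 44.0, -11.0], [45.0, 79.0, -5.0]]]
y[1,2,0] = 45.0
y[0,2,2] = 90.0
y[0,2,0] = -79.0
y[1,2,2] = -5.0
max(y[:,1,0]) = 69.0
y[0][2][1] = 46.0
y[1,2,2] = -5.0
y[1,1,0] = 69.0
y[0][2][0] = -79.0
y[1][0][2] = -55.0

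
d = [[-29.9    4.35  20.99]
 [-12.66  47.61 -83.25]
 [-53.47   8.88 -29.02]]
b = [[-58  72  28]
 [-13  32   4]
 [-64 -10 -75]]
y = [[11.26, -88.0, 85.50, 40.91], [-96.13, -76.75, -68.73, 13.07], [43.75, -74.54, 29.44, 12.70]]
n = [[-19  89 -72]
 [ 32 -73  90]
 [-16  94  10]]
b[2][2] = -75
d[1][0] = -12.66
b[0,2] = 28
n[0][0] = -19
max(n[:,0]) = 32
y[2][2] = 29.44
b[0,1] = 72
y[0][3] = 40.91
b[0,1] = 72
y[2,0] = 43.75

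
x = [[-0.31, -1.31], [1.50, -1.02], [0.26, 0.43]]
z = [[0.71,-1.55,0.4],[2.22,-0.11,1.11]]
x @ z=[[-3.13, 0.62, -1.58], [-1.2, -2.21, -0.53], [1.14, -0.45, 0.58]]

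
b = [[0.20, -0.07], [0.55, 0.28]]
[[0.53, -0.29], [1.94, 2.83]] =b @ [[3.02, 1.23], [0.99, 7.70]]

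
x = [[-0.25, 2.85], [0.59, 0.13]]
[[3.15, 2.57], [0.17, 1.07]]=x@ [[0.04, 1.58],  [1.11, 1.04]]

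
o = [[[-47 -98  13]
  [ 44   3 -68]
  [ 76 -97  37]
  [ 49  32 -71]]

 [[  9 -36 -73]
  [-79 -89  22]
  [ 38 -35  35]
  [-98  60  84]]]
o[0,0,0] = -47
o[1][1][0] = -79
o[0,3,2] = -71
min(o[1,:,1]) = -89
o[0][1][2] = -68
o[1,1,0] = -79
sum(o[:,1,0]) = -35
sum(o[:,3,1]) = 92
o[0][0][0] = -47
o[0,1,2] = -68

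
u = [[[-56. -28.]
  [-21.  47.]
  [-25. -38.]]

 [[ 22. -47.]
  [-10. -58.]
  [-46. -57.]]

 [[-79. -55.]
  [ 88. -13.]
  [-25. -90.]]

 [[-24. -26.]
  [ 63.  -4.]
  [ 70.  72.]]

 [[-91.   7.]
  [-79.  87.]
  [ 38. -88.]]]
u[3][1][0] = 63.0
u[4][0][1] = 7.0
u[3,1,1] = -4.0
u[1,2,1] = -57.0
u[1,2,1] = -57.0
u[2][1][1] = -13.0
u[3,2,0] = 70.0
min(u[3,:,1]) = -26.0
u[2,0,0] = -79.0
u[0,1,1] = 47.0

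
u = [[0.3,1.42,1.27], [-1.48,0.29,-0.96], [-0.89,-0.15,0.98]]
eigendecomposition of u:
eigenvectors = [[0.70+0.00j, (0.7-0j), (-0.06+0j)], [-0.13+0.63j, (-0.13-0.63j), -0.68+0.00j], [0.08+0.30j, 0.08-0.30j, (0.73+0j)]]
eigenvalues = [(0.19+1.81j), (0.19-1.81j), (1.19+0j)]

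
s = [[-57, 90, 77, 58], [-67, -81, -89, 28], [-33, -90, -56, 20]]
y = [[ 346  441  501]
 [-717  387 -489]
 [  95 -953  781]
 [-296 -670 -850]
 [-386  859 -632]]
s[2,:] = [-33, -90, -56, 20]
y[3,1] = -670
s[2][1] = -90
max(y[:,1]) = 859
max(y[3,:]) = -296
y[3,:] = [-296, -670, -850]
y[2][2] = 781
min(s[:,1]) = -90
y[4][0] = -386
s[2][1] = -90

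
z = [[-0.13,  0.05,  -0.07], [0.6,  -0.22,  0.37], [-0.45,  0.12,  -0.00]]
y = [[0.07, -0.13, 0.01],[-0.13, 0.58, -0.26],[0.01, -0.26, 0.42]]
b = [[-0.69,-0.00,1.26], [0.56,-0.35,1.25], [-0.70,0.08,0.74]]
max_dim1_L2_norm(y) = 0.65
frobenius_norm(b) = 2.26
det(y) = 0.01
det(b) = -0.00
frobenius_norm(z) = 0.89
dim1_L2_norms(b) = [1.44, 1.41, 1.02]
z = y @ b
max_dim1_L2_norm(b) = 1.44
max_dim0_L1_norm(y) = 0.97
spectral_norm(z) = 0.86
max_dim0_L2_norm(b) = 1.92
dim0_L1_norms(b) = [1.95, 0.43, 3.25]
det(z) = -0.00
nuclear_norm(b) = 3.07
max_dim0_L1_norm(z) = 1.18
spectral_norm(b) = 1.98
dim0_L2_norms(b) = [1.13, 0.36, 1.92]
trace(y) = 1.07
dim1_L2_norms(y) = [0.15, 0.65, 0.49]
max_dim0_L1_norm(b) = 3.25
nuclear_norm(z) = 1.07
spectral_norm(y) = 0.79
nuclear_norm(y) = 1.07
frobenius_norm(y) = 0.83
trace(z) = -0.35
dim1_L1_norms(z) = [0.25, 1.19, 0.57]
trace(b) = -0.30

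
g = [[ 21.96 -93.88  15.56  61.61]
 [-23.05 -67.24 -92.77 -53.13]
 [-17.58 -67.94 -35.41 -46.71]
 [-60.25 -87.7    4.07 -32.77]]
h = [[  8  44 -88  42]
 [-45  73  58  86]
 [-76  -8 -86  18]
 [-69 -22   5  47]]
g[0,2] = 15.56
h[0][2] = -88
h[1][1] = 73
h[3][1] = -22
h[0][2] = -88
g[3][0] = -60.25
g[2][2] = -35.41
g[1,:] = [-23.05, -67.24, -92.77, -53.13]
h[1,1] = 73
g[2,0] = -17.58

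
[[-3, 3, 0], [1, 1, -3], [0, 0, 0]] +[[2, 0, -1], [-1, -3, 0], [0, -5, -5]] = [[-1, 3, -1], [0, -2, -3], [0, -5, -5]]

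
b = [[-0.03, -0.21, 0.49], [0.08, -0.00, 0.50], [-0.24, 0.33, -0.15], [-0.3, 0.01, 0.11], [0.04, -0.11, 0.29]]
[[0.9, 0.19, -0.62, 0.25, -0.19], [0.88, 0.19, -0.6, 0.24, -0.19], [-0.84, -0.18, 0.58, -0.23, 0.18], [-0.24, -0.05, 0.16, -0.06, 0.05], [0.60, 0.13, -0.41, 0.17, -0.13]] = b @ [[1.33, 0.28, -0.91, 0.36, -0.28], [-0.88, -0.19, 0.61, -0.24, 0.19], [1.55, 0.33, -1.06, 0.43, -0.33]]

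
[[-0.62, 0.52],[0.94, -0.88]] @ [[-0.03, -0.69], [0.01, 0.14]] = [[0.02, 0.50], [-0.04, -0.77]]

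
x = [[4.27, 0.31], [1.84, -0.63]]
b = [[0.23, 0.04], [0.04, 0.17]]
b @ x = [[1.06, 0.05],[0.48, -0.09]]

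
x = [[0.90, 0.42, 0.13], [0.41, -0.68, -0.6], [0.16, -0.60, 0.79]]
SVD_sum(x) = [[0.21, 0.33, -0.36], [0.06, 0.09, -0.1], [-0.33, -0.53, 0.57]] + [[0.70, -0.18, 0.25],[0.31, -0.08, 0.11],[0.50, -0.13, 0.18]] + [[-0.02, 0.27, 0.24], [0.04, -0.69, -0.62], [-0.0, 0.05, 0.05]]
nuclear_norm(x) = 3.00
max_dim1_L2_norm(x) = 1.0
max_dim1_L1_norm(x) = 1.69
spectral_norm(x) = 1.01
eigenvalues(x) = [(-1+0j), (1+0.02j), (1-0.02j)]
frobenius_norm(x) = 1.73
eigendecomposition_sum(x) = [[-0.05+0.00j,0.21+0.00j,(0.07-0j)], [0.21-0.00j,(-0.84-0j),-0.30+0.00j], [0.07-0.00j,(-0.3-0j),-0.11+0.00j]] + [[0.48+0.04j, 0.11-0.19j, (0.03+0.55j)], [0.10+0.15j, (0.08-0.01j), -0.15+0.14j], [(0.04-0.39j), (-0.15-0.09j), (0.45-0.01j)]] + [[0.48-0.04j,(0.11+0.19j),0.03-0.55j],[0.10-0.15j,0.08+0.01j,-0.15-0.14j],[0.04+0.39j,(-0.15+0.09j),(0.45+0.01j)]]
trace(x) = 1.01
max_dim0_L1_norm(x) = 1.7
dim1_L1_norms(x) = [1.45, 1.69, 1.55]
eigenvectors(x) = [[-0.23+0.00j, 0.75+0.00j, (0.75-0j)], [0.92+0.00j, (0.18+0.21j), (0.18-0.21j)], [(0.33+0j), (0.02-0.61j), (0.02+0.61j)]]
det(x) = -1.00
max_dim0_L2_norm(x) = 1.0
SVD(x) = [[-0.53, -0.77, 0.36],[-0.14, -0.34, -0.93],[0.84, -0.54, 0.07]] @ diag([1.0065384629461016, 1.000979401045267, 0.9941934224753031]) @ [[-0.40, -0.62, 0.67], [-0.92, 0.24, -0.32], [-0.04, 0.74, 0.67]]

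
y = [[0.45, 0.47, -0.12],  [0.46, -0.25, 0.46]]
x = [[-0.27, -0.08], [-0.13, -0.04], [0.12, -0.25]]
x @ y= [[-0.16,-0.11,-0.00], [-0.08,-0.05,-0.0], [-0.06,0.12,-0.13]]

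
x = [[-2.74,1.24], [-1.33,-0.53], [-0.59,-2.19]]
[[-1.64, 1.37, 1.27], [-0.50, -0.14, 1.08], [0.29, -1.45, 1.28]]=x@ [[0.48, -0.18, -0.65], [-0.26, 0.71, -0.41]]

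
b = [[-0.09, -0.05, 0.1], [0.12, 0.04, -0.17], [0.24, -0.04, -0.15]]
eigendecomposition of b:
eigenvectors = [[0.29, -0.4, 0.48],[-0.55, -0.7, -0.67],[-0.78, -0.58, 0.57]]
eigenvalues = [-0.27, -0.03, 0.1]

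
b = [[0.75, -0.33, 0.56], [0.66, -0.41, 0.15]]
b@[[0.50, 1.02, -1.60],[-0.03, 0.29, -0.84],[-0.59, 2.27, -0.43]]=[[0.05,  1.94,  -1.16],[0.25,  0.89,  -0.78]]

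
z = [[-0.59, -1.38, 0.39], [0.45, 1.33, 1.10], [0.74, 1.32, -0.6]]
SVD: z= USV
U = [[-0.59, -0.3, 0.75], [0.55, -0.83, 0.10], [0.59, 0.48, 0.65]]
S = [2.55, 1.32, 0.1]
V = [[0.41, 0.91, 0.01], [0.12, -0.04, -0.99], [0.91, -0.4, 0.13]]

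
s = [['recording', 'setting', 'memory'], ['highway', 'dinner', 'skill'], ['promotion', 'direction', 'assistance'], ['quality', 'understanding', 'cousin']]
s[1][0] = 'highway'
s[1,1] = 'dinner'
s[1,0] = 'highway'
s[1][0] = 'highway'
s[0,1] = 'setting'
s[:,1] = ['setting', 'dinner', 'direction', 'understanding']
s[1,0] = 'highway'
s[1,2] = 'skill'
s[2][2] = 'assistance'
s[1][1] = 'dinner'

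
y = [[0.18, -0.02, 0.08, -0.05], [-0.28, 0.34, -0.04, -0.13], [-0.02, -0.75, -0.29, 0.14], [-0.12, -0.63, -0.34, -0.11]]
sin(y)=[[0.18, -0.02, 0.08, -0.05], [-0.27, 0.33, -0.04, -0.13], [-0.03, -0.73, -0.29, 0.14], [-0.12, -0.61, -0.33, -0.11]]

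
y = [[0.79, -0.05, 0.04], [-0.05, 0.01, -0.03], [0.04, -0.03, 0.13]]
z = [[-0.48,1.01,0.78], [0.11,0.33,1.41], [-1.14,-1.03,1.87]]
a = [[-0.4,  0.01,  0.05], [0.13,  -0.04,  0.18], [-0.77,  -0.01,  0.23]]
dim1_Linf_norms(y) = [0.79, 0.05, 0.13]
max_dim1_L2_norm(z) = 2.42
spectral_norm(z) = 2.69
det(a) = -0.00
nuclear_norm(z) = 4.82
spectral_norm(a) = 0.90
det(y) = 0.00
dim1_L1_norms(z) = [2.27, 1.85, 4.04]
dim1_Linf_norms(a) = [0.4, 0.18, 0.77]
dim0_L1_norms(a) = [1.3, 0.06, 0.46]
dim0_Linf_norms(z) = [1.14, 1.03, 1.87]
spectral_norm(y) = 0.80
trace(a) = -0.21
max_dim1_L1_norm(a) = 1.01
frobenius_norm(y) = 0.81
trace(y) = 0.93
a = z @ y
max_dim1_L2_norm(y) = 0.79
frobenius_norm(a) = 0.93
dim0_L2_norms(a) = [0.88, 0.04, 0.3]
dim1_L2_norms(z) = [1.36, 1.45, 2.42]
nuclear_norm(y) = 0.93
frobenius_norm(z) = 3.13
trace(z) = 1.72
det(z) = -2.62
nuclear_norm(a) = 1.12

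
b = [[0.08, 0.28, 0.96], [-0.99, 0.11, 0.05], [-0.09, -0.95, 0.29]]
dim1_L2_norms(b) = [1.0, 1.0, 1.0]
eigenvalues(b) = [(-0.26+0.96j), (-0.26-0.96j), (1+0j)]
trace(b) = 0.48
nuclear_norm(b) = 3.00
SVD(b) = [[-0.93, -0.15, -0.33], [0.05, -0.95, 0.31], [-0.36, 0.27, 0.89]] @ diag([1.0041972982357503, 0.9974416592620898, 0.9962418996330701]) @ [[-0.09,  0.08,  -0.99], [0.91,  -0.4,  -0.12], [-0.41,  -0.91,  -0.04]]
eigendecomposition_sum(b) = [[-0.10+0.35j, 0.28+0.22j, 0.31-0.10j], [(-0.35+0.05j), -0.09+0.34j, (0.2+0.24j)], [-0.22-0.23j, -0.30+0.10j, -0.07+0.27j]] + [[-0.10-0.35j, (0.28-0.22j), (0.31+0.1j)], [(-0.35-0.05j), (-0.09-0.34j), (0.2-0.24j)], [-0.22+0.23j, -0.30-0.10j, -0.07-0.27j]] + [[(0.27+0j),(-0.28+0j),(0.35+0j)], [(-0.28-0j),(0.29-0j),-0.36-0.00j], [(0.34+0j),-0.36+0.00j,(0.44+0j)]]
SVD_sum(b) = [[0.09, -0.08, 0.93], [-0.0, 0.00, -0.05], [0.03, -0.03, 0.36]] + [[-0.14, 0.06, 0.02], [-0.86, 0.38, 0.11], [0.24, -0.11, -0.03]] + [[0.13,  0.30,  0.01], [-0.13,  -0.28,  -0.01], [-0.37,  -0.81,  -0.03]]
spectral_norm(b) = 1.00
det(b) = 1.00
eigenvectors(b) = [[(-0.61+0j), (-0.61-0j), 0.52+0.00j], [-0.23-0.55j, -0.23+0.55j, -0.54+0.00j], [0.28-0.45j, (0.28+0.45j), (0.66+0j)]]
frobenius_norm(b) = 1.73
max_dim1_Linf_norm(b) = 0.99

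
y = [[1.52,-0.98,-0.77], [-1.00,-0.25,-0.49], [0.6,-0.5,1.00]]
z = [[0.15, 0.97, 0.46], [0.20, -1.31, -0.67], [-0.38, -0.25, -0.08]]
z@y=[[-0.47,-0.62,-0.13], [1.21,0.47,-0.18], [-0.38,0.47,0.34]]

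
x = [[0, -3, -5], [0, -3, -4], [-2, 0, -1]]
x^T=[[0, 0, -2], [-3, -3, 0], [-5, -4, -1]]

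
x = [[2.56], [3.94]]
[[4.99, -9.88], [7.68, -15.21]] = x@ [[1.95,-3.86]]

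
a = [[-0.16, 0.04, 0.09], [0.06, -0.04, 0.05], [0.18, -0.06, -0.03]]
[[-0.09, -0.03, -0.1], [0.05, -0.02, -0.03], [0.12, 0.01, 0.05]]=a @ [[0.6, 0.20, 0.19], [-0.19, 0.50, 0.05], [0.14, -0.21, -0.77]]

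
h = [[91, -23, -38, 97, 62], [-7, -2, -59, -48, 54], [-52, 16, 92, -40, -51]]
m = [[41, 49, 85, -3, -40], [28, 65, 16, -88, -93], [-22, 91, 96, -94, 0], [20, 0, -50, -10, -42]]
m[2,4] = 0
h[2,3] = -40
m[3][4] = -42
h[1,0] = -7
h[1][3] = -48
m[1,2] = 16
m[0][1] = 49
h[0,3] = 97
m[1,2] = 16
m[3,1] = 0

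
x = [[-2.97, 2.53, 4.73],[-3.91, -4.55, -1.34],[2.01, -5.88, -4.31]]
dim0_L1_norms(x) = [8.89, 12.96, 10.38]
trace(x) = -11.83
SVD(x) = [[-0.55, -0.48, 0.69], [0.36, -0.87, -0.32], [0.76, 0.07, 0.65]] @ diag([9.939070683926339, 5.6878562733795235, 1.1977750011138741]) @ [[0.17, -0.75, -0.64],  [0.88, 0.41, -0.25],  [0.45, -0.52, 0.73]]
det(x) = 67.71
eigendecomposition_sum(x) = [[(0.42-0j), (-0.24-0j), 0.41+0.00j],  [(-0.42+0j), (0.24+0j), (-0.41-0j)],  [0.59-0.00j, -0.34-0.00j, 0.59+0.00j]] + [[(-1.69+2.06j), 1.38+4.12j, 2.16+1.46j], [(-1.75-0.64j), -2.39+1.87j, -0.46+1.76j], [(0.71-2.44j), -2.77-3.09j, (-2.45-0.47j)]] + [[-1.69-2.06j,  1.38-4.12j,  (2.16-1.46j)], [-1.75+0.64j,  -2.39-1.87j,  (-0.46-1.76j)], [0.71+2.44j,  -2.77+3.09j,  (-2.45+0.47j)]]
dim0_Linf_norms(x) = [3.91, 5.88, 4.73]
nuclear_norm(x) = 16.82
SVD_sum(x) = [[-0.94, 4.08, 3.45], [0.62, -2.70, -2.29], [1.31, -5.65, -4.78]] + [[-2.4, -1.13, 0.68], [-4.36, -2.05, 1.23], [0.36, 0.17, -0.10]] + [[0.37,-0.42,0.60],  [-0.17,0.2,-0.28],  [0.35,-0.40,0.57]]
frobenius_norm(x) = 11.51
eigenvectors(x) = [[(-0.5+0j), -0.65+0.00j, (-0.65-0j)], [0.50+0.00j, (-0.15-0.43j), (-0.15+0.43j)], [-0.71+0.00j, (0.57-0.24j), 0.57+0.24j]]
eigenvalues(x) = [(1.24+0j), (-6.53+3.45j), (-6.53-3.45j)]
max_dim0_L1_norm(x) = 12.96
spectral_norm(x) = 9.94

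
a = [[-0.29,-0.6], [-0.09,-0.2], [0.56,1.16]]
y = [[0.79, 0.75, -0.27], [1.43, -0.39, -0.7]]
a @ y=[[-1.09,0.02,0.5], [-0.36,0.01,0.16], [2.1,-0.03,-0.96]]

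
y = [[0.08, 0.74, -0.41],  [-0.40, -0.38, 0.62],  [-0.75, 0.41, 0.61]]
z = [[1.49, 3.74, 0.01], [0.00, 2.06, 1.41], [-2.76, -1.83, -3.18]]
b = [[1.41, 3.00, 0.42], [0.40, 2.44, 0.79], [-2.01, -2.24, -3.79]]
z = y + b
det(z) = -20.41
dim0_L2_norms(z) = [3.14, 4.65, 3.48]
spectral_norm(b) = 5.94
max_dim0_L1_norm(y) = 1.64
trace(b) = 0.06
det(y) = -0.02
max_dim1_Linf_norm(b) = 3.79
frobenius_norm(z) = 6.60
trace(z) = 0.37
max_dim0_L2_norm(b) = 4.47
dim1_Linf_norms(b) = [3.0, 2.44, 3.79]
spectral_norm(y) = 1.27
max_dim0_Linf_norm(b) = 3.79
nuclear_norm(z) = 9.87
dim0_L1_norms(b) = [3.82, 7.68, 5.0]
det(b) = -9.08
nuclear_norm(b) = 8.96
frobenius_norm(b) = 6.43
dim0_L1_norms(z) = [4.25, 7.63, 4.6]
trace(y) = 0.31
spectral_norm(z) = 5.87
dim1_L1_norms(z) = [5.24, 3.47, 7.77]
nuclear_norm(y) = 2.24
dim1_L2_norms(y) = [0.85, 0.83, 1.05]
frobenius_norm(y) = 1.59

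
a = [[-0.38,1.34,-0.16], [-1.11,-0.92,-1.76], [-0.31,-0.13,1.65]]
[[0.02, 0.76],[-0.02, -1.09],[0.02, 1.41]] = a @ [[-0.01, -0.64], [0.01, 0.48], [0.01, 0.77]]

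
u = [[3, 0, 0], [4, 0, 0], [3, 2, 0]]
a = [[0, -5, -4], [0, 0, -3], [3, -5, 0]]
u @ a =[[0, -15, -12], [0, -20, -16], [0, -15, -18]]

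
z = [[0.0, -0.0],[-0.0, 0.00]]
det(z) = 0.00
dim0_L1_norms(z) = [0.0, 0.0]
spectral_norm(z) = 0.00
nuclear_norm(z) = 0.00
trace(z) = 0.00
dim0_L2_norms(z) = [0.0, 0.0]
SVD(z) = [[1.00, 0.0], [0.00, 1.0]] @ diag([0.0, 0.0]) @ [[1.00,  0.00], [0.00,  1.0]]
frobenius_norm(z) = 0.00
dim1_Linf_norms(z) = [0.0, 0.0]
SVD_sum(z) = [[0.00,0.0], [0.00,0.0]] + [[0.0, 0.00], [0.0, 0.00]]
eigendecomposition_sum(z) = [[0.0, 0.00], [0.00, 0.0]] + [[0.0, 0.0], [0.00, 0.00]]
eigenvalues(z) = [0.0, 0.0]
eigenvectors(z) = [[1.0, 0.0], [0.00, 1.0]]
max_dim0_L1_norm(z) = 0.0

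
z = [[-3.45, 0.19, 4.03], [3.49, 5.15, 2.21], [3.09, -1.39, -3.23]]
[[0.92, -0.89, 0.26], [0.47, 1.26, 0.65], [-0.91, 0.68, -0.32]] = z @[[-0.11, 0.24, 0.01], [0.11, 0.09, 0.09], [0.13, -0.02, 0.07]]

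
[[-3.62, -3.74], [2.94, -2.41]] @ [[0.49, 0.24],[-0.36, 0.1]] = [[-0.43, -1.24], [2.31, 0.46]]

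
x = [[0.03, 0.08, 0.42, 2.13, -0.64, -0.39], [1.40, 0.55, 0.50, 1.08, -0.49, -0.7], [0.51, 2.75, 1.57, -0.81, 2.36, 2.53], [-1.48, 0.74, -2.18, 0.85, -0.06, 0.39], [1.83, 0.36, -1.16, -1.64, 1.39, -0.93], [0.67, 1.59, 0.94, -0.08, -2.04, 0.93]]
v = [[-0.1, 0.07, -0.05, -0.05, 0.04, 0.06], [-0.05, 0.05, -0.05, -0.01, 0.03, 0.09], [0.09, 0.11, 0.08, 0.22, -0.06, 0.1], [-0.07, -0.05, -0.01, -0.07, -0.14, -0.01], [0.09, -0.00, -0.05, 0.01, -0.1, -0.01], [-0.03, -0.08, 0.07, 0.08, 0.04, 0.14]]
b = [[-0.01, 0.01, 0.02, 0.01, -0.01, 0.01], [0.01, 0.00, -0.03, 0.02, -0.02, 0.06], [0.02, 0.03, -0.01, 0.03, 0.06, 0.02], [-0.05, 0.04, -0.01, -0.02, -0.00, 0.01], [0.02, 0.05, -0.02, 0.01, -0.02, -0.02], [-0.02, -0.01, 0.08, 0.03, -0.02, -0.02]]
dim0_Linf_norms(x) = [1.83, 2.75, 2.18, 2.13, 2.36, 2.53]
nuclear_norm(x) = 16.52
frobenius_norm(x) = 7.76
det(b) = 0.00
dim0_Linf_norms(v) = [0.1, 0.11, 0.08, 0.22, 0.14, 0.14]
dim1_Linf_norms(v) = [0.1, 0.09, 0.22, 0.14, 0.1, 0.14]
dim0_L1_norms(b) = [0.13, 0.14, 0.17, 0.12, 0.13, 0.14]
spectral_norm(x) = 5.02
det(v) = 0.00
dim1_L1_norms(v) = [0.37, 0.28, 0.66, 0.35, 0.26, 0.44]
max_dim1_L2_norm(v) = 0.3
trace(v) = 0.00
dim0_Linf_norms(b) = [0.05, 0.05, 0.08, 0.03, 0.06, 0.06]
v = x @ b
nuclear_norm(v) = 0.98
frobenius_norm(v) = 0.47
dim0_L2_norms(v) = [0.19, 0.17, 0.14, 0.25, 0.19, 0.2]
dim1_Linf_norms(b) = [0.02, 0.06, 0.06, 0.05, 0.05, 0.08]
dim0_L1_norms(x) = [5.92, 6.07, 6.77, 6.59, 6.98, 5.87]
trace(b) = -0.08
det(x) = 4.91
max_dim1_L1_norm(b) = 0.18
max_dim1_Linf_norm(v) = 0.22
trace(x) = 5.32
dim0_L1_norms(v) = [0.43, 0.36, 0.31, 0.44, 0.41, 0.41]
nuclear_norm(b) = 0.38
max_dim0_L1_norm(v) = 0.44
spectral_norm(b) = 0.11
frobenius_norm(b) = 0.17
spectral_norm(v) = 0.33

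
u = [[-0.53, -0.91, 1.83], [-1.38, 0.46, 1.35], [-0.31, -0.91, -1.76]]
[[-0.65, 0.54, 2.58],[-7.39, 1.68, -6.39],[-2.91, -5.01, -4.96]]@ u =[[-1.20, -1.51, -5.0], [3.58, 13.31, -0.01], [9.99, 4.86, -3.36]]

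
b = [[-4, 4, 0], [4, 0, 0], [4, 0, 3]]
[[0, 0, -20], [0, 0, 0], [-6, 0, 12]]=b@ [[0, 0, 0], [0, 0, -5], [-2, 0, 4]]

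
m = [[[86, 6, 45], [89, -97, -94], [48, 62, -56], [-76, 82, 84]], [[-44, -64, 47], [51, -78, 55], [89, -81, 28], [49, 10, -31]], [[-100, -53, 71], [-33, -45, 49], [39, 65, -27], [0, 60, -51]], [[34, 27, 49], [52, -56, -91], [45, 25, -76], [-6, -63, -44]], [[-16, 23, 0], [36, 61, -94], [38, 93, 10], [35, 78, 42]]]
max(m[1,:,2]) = 55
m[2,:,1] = [-53, -45, 65, 60]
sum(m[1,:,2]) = 99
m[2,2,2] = -27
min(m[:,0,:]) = -100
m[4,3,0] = 35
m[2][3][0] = 0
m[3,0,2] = 49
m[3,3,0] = -6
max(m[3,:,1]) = 27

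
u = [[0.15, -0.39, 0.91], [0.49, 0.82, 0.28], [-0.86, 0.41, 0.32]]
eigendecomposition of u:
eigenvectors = [[(-0.71+0j), (-0.71-0j), (0.07+0j)], [0.04+0.32j, (0.04-0.32j), (0.89+0j)], [0.02-0.63j, 0.02+0.63j, 0.45+0.00j]]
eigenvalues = [(0.15+0.99j), (0.15-0.99j), (1+0j)]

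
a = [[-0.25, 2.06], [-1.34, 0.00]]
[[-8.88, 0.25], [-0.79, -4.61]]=a@ [[0.59, 3.44], [-4.24, 0.54]]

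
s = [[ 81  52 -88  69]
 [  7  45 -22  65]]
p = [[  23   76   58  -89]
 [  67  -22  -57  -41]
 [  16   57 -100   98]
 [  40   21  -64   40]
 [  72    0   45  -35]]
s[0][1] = 52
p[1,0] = 67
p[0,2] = 58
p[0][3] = -89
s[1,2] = -22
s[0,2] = -88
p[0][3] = -89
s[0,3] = 69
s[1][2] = -22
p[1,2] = -57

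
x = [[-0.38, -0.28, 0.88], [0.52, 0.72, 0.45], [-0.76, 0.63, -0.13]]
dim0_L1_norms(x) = [1.66, 1.63, 1.46]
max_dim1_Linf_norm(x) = 0.88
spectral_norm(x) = 1.00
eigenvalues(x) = [(-0.39+0.92j), (-0.39-0.92j), (1+0j)]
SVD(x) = [[-0.90, 0.00, 0.44],[0.37, -0.53, 0.76],[0.23, 0.85, 0.48]] @ diag([0.9995138948482639, 0.9957217473870346, 0.9946909951265096]) @ [[0.36, 0.66, -0.66], [-0.92, 0.15, -0.35], [-0.13, 0.73, 0.67]]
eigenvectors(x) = [[(-0.7+0j), -0.70-0.00j, (0.1+0j)], [0.06+0.31j, 0.06-0.31j, 0.89+0.00j], [0.03-0.64j, (0.03+0.64j), (0.44+0j)]]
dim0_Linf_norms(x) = [0.76, 0.72, 0.88]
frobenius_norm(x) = 1.73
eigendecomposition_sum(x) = [[(-0.19+0.45j),  -0.18-0.13j,  (0.42+0.16j)], [(0.22+0.04j),  (-0.04+0.09j),  (0.03-0.2j)], [(-0.4-0.2j),  0.12-0.16j,  (-0.16+0.37j)]] + [[(-0.19-0.45j),-0.18+0.13j,0.42-0.16j], [(0.22-0.04j),(-0.04-0.09j),0.03+0.20j], [(-0.4+0.2j),(0.12+0.16j),-0.16-0.37j]] + [[(0.01-0j), 0.09-0.00j, (0.04-0j)], [(0.09-0j), (0.8-0j), (0.39-0j)], [(0.04-0j), (0.39-0j), 0.19-0.00j]]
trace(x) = 0.21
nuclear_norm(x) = 2.99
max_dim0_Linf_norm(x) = 0.88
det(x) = 0.99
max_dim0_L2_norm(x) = 1.0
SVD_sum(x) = [[-0.32,-0.6,0.59], [0.13,0.25,-0.24], [0.08,0.15,-0.15]] + [[-0.0, 0.0, -0.0], [0.49, -0.08, 0.18], [-0.78, 0.13, -0.3]] + [[-0.06, 0.32, 0.29], [-0.10, 0.56, 0.51], [-0.06, 0.35, 0.32]]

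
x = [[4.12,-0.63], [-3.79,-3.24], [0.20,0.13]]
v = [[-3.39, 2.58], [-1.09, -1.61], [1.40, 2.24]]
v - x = [[-7.51, 3.21], [2.70, 1.63], [1.2, 2.11]]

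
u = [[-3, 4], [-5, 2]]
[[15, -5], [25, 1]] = u @ [[-5, -1], [0, -2]]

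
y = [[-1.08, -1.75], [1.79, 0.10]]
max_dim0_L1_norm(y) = 2.87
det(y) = 3.02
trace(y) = -0.98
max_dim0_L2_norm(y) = 2.09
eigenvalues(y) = [(-0.49+1.67j), (-0.49-1.67j)]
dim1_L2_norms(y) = [2.06, 1.79]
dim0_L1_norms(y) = [2.87, 1.85]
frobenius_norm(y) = 2.73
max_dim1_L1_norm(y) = 2.83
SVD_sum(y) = [[-1.54, -1.13], [1.21, 0.89]] + [[0.46, -0.62], [0.58, -0.79]]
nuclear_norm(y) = 3.67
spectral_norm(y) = 2.43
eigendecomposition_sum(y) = [[(-0.54+0.75j), (-0.87-0.26j)],[(0.9+0.26j), (0.05+0.92j)]] + [[-0.54-0.75j, -0.87+0.26j], [0.90-0.26j, (0.05-0.92j)]]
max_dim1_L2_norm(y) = 2.06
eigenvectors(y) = [[0.23-0.66j,  0.23+0.66j], [(-0.71+0j),  (-0.71-0j)]]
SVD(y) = [[-0.79, 0.62], [0.62, 0.79]] @ diag([2.4269117810937093, 1.2462340096420736]) @ [[0.81, 0.59],[0.59, -0.81]]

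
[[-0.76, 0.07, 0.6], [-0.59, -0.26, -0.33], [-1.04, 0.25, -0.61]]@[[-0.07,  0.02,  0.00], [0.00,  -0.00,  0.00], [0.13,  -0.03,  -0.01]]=[[0.13, -0.03, -0.01], [-0.00, -0.00, 0.0], [-0.01, -0.00, 0.01]]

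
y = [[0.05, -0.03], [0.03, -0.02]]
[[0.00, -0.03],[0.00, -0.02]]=y@[[0.02, -0.11], [-0.11, 0.72]]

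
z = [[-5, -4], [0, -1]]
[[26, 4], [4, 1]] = z @ [[-2, 0], [-4, -1]]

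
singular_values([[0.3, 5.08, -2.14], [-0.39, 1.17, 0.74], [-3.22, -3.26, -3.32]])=[6.54, 4.56, 1.0]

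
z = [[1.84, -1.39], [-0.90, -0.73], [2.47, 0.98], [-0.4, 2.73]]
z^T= [[1.84, -0.90, 2.47, -0.40],[-1.39, -0.73, 0.98, 2.73]]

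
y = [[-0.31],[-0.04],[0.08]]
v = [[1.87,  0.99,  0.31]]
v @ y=[[-0.59]]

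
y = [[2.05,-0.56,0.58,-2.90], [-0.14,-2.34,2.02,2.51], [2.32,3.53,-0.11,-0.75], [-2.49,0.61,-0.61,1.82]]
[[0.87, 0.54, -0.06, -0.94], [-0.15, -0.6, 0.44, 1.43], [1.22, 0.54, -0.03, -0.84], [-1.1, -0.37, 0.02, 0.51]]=y @ [[0.47, 0.04, -0.02, 0.02], [0.04, 0.09, 0.02, -0.17], [-0.02, 0.02, 0.19, 0.04], [0.02, -0.17, 0.04, 0.38]]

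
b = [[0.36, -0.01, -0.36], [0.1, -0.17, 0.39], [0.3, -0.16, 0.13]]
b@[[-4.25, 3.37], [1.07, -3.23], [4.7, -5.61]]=[[-3.23, 3.27], [1.23, -1.30], [-0.84, 0.8]]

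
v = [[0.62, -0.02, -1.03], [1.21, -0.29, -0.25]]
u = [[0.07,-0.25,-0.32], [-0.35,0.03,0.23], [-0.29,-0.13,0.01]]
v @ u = [[0.35,-0.02,-0.21], [0.26,-0.28,-0.46]]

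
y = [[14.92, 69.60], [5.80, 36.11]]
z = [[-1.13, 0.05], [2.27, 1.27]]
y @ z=[[141.13, 89.14], [75.42, 46.15]]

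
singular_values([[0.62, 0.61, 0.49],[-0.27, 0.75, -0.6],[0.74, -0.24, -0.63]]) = [1.0, 1.0, 1.0]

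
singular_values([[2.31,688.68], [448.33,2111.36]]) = [2261.65, 134.36]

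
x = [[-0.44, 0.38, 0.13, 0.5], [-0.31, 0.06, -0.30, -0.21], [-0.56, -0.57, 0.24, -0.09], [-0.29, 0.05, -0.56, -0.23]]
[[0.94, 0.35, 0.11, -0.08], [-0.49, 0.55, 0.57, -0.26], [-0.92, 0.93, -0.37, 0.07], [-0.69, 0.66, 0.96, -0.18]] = x @ [[0.43, -1.37, -0.34, 0.4], [1.32, -0.49, 0.31, -0.79], [0.69, -0.5, -1.55, -0.31], [1.08, -0.01, 0.09, 0.87]]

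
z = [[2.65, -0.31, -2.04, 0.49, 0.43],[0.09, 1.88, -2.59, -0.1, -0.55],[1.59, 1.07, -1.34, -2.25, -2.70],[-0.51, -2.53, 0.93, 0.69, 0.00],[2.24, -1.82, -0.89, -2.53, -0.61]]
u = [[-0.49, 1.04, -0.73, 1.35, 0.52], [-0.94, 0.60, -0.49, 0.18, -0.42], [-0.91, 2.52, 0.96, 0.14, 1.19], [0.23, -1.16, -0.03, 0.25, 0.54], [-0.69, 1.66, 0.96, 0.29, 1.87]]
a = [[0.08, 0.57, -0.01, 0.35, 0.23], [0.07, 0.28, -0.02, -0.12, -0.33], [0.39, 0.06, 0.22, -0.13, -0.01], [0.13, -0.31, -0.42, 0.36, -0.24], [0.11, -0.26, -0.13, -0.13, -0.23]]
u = z @ a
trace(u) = 3.19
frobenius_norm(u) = 4.97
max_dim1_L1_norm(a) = 1.46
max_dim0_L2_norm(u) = 3.45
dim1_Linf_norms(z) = [2.65, 2.59, 2.7, 2.53, 2.53]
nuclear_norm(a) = 2.46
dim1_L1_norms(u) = [4.13, 2.63, 5.72, 2.21, 5.47]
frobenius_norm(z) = 8.00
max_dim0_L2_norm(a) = 0.76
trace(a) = 0.71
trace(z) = 3.27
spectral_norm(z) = 5.85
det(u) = 0.58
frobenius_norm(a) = 1.26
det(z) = -106.93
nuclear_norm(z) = 15.50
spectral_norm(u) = 4.31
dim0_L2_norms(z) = [3.85, 3.81, 3.78, 3.49, 2.85]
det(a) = -0.01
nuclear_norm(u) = 8.37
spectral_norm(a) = 0.86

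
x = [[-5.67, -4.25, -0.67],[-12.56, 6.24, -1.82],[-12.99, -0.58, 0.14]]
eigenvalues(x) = [-10.35, 9.34, 1.72]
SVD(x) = [[-0.26, 0.70, -0.66], [-0.7, -0.61, -0.37], [-0.66, 0.37, 0.65]] @ diag([19.17196102934865, 7.121499611848843, 1.2166156203063727]) @ [[0.99, -0.15, 0.07], [-0.16, -0.98, 0.10], [-0.06, 0.11, 0.99]]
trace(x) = 0.71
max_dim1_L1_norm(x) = 20.62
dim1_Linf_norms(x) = [5.67, 12.56, 12.99]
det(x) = -166.11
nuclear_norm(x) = 27.51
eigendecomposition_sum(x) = [[-7.53, -1.96, -0.82], [-6.77, -1.76, -0.74], [-9.70, -2.52, -1.06]] + [[1.71,-2.41,0.35], [-5.72,8.05,-1.18], [-2.05,2.89,-0.42]] + [[0.15, 0.12, -0.20], [-0.07, -0.06, 0.09], [-1.23, -0.95, 1.62]]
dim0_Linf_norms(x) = [12.99, 6.24, 1.82]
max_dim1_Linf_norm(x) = 12.99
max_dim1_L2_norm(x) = 14.14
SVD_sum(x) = [[-4.93, 0.75, -0.35], [-13.27, 2.03, -0.95], [-12.53, 1.91, -0.9]] + [[-0.79, -4.92, 0.48],[0.68, 4.26, -0.42],[-0.41, -2.58, 0.25]] + [[0.04, -0.09, -0.80], [0.02, -0.05, -0.45], [-0.04, 0.08, 0.79]]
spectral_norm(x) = 19.17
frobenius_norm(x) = 20.49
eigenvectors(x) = [[0.54, 0.27, -0.12],[0.48, -0.91, 0.06],[0.69, -0.33, 0.99]]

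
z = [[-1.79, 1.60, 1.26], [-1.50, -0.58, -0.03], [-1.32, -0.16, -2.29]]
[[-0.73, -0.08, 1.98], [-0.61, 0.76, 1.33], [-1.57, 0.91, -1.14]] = z @ [[0.49, -0.37, -0.76],  [-0.24, -0.34, -0.37],  [0.42, -0.16, 0.96]]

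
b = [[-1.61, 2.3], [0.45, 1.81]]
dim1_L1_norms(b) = [3.91, 2.26]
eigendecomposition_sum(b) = [[-1.76, 1.09], [0.21, -0.13]] + [[0.15, 1.21], [0.24, 1.94]]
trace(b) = 0.20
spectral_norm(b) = 3.12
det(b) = -3.95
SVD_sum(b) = [[-1.05, 2.53], [-0.57, 1.39]] + [[-0.56,-0.23], [1.02,0.42]]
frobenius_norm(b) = 3.37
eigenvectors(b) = [[-0.99, -0.53], [0.12, -0.85]]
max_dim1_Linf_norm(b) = 2.3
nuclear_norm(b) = 4.39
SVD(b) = [[0.88, 0.48], [0.48, -0.88]] @ diag([3.1246378661075456, 1.2638584595147058]) @ [[-0.38,  0.92], [-0.92,  -0.38]]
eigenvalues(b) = [-1.89, 2.09]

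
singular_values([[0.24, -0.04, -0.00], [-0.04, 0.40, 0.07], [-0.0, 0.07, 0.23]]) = [0.43, 0.24, 0.2]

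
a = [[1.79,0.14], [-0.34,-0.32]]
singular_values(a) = [1.83, 0.29]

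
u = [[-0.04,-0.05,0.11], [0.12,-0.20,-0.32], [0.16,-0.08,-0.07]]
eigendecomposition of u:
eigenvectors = [[0.06,  0.45,  0.59], [0.95,  0.89,  -0.45], [0.30,  0.0,  0.67]]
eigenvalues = [-0.29, -0.14, 0.12]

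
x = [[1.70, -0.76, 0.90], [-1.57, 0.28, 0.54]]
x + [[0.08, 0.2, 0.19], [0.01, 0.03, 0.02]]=[[1.78, -0.56, 1.09], [-1.56, 0.31, 0.56]]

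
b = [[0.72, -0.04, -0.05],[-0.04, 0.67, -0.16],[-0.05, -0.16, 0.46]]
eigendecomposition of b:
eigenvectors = [[-0.17, -0.92, 0.35], [-0.47, -0.24, -0.85], [-0.86, 0.31, 0.39]]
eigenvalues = [0.36, 0.73, 0.76]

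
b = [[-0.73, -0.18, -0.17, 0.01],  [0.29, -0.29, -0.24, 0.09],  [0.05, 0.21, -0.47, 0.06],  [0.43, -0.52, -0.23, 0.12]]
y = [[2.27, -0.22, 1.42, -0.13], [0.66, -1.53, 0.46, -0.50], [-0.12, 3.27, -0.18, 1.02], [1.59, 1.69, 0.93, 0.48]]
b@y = [[-1.74, -0.10, -1.08, 0.02], [0.64, -0.25, 0.41, -0.09], [0.4, -1.77, 0.31, -0.56], [0.85, 0.15, 0.52, 0.03]]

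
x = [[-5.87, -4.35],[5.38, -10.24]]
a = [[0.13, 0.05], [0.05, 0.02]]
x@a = [[-0.98, -0.38], [0.19, 0.06]]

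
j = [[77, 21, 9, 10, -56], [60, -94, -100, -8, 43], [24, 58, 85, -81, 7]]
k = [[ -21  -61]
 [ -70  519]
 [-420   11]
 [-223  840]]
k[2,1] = 11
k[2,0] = -420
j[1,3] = -8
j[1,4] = 43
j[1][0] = 60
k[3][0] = -223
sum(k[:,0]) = -734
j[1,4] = 43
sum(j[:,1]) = -15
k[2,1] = 11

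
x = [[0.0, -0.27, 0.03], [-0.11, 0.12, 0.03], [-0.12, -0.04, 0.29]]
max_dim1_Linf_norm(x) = 0.29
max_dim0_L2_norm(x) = 0.3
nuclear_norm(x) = 0.70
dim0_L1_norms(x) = [0.23, 0.43, 0.35]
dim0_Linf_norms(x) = [0.12, 0.27, 0.29]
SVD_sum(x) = [[-0.05, -0.07, 0.13], [-0.0, -0.00, 0.0], [-0.09, -0.14, 0.24]] + [[0.08, -0.19, -0.08], [-0.06, 0.13, 0.06], [-0.04, 0.10, 0.04]] + [[-0.03, -0.01, -0.02], [-0.05, -0.01, -0.03], [0.02, 0.00, 0.01]]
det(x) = -0.01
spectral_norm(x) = 0.33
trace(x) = 0.41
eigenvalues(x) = [-0.11, 0.3, 0.22]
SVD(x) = [[0.47,0.75,0.46], [0.01,-0.52,0.85], [0.88,-0.39,-0.25]] @ diag([0.33237226559209976, 0.292451501341672, 0.07280656857850636]) @ [[-0.32, -0.48, 0.81], [0.36, -0.86, -0.37], [-0.88, -0.17, -0.45]]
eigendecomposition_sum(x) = [[-0.07,-0.09,0.01], [-0.03,-0.04,0.01], [-0.03,-0.03,0.00]] + [[0.02, -0.03, -0.03],[-0.04, 0.05, 0.06],[-0.17, 0.21, 0.22]] + [[0.05, -0.16, 0.05], [-0.04, 0.11, -0.03], [0.07, -0.22, 0.06]]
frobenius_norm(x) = 0.45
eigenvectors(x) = [[-0.87,-0.12,0.55],[-0.38,0.24,-0.37],[-0.30,0.96,0.75]]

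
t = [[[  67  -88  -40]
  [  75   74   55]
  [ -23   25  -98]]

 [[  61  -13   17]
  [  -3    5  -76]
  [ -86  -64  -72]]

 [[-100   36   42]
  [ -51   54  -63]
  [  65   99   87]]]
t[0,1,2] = 55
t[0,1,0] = 75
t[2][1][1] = 54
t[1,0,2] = 17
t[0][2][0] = -23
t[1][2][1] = -64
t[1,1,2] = -76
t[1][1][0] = -3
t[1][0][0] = 61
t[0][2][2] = -98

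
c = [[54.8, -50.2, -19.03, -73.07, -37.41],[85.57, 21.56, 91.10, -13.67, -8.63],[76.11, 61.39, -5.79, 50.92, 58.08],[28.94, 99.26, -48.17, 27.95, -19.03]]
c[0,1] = -50.2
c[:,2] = [-19.03, 91.1, -5.79, -48.17]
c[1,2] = 91.1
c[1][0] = 85.57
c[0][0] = 54.8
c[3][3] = 27.95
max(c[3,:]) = 99.26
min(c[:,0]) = 28.94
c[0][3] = -73.07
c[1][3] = -13.67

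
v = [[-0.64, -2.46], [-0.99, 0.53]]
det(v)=-2.775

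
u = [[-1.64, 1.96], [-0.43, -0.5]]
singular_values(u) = [2.56, 0.65]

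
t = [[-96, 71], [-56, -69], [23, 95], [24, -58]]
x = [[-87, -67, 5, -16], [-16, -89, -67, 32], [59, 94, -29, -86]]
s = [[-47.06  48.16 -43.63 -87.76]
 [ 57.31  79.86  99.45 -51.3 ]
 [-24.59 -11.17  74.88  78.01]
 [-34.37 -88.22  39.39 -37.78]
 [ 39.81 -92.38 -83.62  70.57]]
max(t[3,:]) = 24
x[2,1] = 94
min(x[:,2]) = -67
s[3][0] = -34.37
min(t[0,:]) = -96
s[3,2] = 39.39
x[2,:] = [59, 94, -29, -86]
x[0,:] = [-87, -67, 5, -16]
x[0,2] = 5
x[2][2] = -29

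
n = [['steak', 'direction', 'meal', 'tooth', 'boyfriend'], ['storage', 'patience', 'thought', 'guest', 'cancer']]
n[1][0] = 'storage'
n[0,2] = 'meal'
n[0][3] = 'tooth'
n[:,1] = ['direction', 'patience']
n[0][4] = 'boyfriend'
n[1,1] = 'patience'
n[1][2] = 'thought'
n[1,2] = 'thought'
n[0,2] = 'meal'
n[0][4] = 'boyfriend'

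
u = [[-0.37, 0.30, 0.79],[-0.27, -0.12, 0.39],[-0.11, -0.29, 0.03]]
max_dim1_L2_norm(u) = 0.92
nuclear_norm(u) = 1.42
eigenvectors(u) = [[(0.78+0j),(0.78-0j),0.83+0.00j], [(0.36+0.34j),(0.36-0.34j),-0.27+0.00j], [0.38j,0.00-0.38j,0.49+0.00j]]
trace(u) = -0.46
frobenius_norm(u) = 1.09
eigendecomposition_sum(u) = [[(-0.19+0.11j), (0.15+0.3j), (0.39-0.03j)], [-0.13-0.03j, (-0.06+0.2j), 0.20+0.16j], [(-0.06-0.09j), (-0.14+0.07j), 0.01+0.19j]] + [[(-0.19-0.11j), (0.15-0.3j), 0.39+0.03j], [(-0.13+0.03j), -0.06-0.20j, (0.2-0.16j)], [-0.06+0.09j, (-0.14-0.07j), 0.01-0.19j]] + [[-0j,-0.00+0.00j,0.00-0.00j], [-0.00+0.00j,-0j,-0.00+0.00j], [-0j,-0.00+0.00j,0.00-0.00j]]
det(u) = 0.00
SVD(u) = [[-0.9, 0.28, 0.33], [-0.43, -0.56, -0.71], [-0.01, -0.78, 0.63]] @ diag([1.0133689004281083, 0.4007269758615952, 0.0011672454528330331]) @ [[0.45, -0.21, -0.87],[0.34, 0.94, -0.06],[0.83, -0.27, 0.49]]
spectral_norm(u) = 1.01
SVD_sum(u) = [[-0.41, 0.2, 0.8], [-0.19, 0.09, 0.38], [-0.01, 0.00, 0.01]] + [[0.04, 0.1, -0.01], [-0.08, -0.21, 0.01], [-0.1, -0.29, 0.02]] + [[0.0, -0.00, 0.00], [-0.0, 0.0, -0.00], [0.00, -0.0, 0.00]]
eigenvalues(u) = [(-0.23+0.51j), (-0.23-0.51j), 0j]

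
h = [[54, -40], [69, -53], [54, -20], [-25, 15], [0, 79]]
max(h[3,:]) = 15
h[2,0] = 54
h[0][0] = 54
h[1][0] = 69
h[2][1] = -20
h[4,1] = 79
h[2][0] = 54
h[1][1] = -53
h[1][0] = 69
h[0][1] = -40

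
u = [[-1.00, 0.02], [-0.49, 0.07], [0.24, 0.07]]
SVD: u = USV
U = [[-0.88,0.1], [-0.43,-0.58], [0.21,-0.81]]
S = [1.14, 0.1]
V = [[1.0, -0.03], [-0.03, -1.00]]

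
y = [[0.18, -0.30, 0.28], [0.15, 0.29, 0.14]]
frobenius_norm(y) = 0.57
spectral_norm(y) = 0.45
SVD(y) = [[-0.97,0.25], [0.25,0.97]] @ diag([0.45410075257334387, 0.34755216372844333]) @ [[-0.30,0.8,-0.52], [0.55,0.59,0.59]]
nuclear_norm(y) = 0.80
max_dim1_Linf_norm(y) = 0.3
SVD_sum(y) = [[0.13, -0.35, 0.23], [-0.03, 0.09, -0.06]] + [[0.05, 0.05, 0.05], [0.18, 0.2, 0.20]]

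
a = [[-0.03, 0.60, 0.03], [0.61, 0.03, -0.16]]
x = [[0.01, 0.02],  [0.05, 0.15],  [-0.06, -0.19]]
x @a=[[0.01, 0.01, -0.0], [0.09, 0.03, -0.02], [-0.11, -0.04, 0.03]]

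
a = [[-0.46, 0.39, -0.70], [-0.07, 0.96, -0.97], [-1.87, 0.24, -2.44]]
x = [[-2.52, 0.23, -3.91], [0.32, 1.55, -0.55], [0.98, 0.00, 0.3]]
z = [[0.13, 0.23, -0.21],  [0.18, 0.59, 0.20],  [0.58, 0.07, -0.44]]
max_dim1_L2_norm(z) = 0.73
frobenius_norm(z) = 1.03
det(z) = 0.08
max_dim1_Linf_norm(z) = 0.59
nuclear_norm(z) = 1.59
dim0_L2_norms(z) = [0.62, 0.64, 0.53]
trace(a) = -1.94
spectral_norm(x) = 4.74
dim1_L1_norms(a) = [1.55, 2.0, 4.55]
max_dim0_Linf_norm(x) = 3.91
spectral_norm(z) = 0.80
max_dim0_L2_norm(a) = 2.72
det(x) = 4.62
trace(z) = 0.28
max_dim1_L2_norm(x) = 4.66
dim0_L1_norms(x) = [3.82, 1.78, 4.76]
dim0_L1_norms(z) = [0.89, 0.89, 0.85]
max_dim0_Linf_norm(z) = 0.59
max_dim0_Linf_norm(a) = 2.44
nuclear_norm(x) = 6.98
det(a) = 0.37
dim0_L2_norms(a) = [1.93, 1.06, 2.72]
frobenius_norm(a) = 3.50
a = z @ x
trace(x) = -0.67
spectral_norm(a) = 3.34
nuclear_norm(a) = 4.47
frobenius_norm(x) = 5.05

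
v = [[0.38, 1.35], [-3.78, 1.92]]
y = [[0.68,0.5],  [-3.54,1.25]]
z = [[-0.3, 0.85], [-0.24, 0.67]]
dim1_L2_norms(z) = [0.9, 0.71]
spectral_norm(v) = 4.25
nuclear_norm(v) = 5.62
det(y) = 2.62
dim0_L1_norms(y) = [4.22, 1.75]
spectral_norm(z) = 1.15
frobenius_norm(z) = 1.15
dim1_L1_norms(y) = [1.18, 4.79]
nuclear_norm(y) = 4.48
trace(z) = 0.37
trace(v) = 2.30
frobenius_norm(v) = 4.47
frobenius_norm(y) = 3.85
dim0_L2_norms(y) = [3.6, 1.35]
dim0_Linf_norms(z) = [0.3, 0.85]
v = z + y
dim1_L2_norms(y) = [0.84, 3.75]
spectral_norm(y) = 3.79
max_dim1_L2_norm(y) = 3.75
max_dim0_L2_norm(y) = 3.6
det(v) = 5.83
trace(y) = 1.93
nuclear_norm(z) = 1.15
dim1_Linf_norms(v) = [1.35, 3.78]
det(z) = 0.00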